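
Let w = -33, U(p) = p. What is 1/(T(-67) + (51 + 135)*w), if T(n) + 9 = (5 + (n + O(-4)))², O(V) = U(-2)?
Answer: -1/2051 ≈ -0.00048757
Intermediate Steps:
O(V) = -2
T(n) = -9 + (3 + n)² (T(n) = -9 + (5 + (n - 2))² = -9 + (5 + (-2 + n))² = -9 + (3 + n)²)
1/(T(-67) + (51 + 135)*w) = 1/(-67*(6 - 67) + (51 + 135)*(-33)) = 1/(-67*(-61) + 186*(-33)) = 1/(4087 - 6138) = 1/(-2051) = -1/2051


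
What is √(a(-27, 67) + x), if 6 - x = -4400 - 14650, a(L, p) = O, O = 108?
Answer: 2*√4791 ≈ 138.43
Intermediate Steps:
a(L, p) = 108
x = 19056 (x = 6 - (-4400 - 14650) = 6 - 1*(-19050) = 6 + 19050 = 19056)
√(a(-27, 67) + x) = √(108 + 19056) = √19164 = 2*√4791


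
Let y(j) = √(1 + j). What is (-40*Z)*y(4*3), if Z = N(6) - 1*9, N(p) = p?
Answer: 120*√13 ≈ 432.67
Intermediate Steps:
Z = -3 (Z = 6 - 1*9 = 6 - 9 = -3)
(-40*Z)*y(4*3) = (-40*(-3))*√(1 + 4*3) = 120*√(1 + 12) = 120*√13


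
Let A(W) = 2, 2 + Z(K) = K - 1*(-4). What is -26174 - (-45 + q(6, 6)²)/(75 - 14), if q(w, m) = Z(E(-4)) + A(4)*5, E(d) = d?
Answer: -1596633/61 ≈ -26174.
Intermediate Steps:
Z(K) = 2 + K (Z(K) = -2 + (K - 1*(-4)) = -2 + (K + 4) = -2 + (4 + K) = 2 + K)
q(w, m) = 8 (q(w, m) = (2 - 4) + 2*5 = -2 + 10 = 8)
-26174 - (-45 + q(6, 6)²)/(75 - 14) = -26174 - (-45 + 8²)/(75 - 14) = -26174 - (-45 + 64)/61 = -26174 - 19/61 = -1596633/61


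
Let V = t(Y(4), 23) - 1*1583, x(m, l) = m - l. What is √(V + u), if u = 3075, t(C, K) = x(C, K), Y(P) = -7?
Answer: √1462 ≈ 38.236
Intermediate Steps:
t(C, K) = C - K
V = -1613 (V = (-7 - 1*23) - 1*1583 = (-7 - 23) - 1583 = -30 - 1583 = -1613)
√(V + u) = √(-1613 + 3075) = √1462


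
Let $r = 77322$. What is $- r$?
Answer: $-77322$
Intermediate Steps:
$- r = \left(-1\right) 77322 = -77322$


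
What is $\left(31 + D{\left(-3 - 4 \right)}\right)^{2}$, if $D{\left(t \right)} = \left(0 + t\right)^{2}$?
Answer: $6400$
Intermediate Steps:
$D{\left(t \right)} = t^{2}$
$\left(31 + D{\left(-3 - 4 \right)}\right)^{2} = \left(31 + \left(-3 - 4\right)^{2}\right)^{2} = \left(31 + \left(-7\right)^{2}\right)^{2} = \left(31 + 49\right)^{2} = 80^{2} = 6400$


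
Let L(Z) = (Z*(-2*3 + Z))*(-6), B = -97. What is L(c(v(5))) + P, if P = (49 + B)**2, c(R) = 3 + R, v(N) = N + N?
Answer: 1758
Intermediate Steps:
v(N) = 2*N
P = 2304 (P = (49 - 97)**2 = (-48)**2 = 2304)
L(Z) = -6*Z*(-6 + Z) (L(Z) = (Z*(-6 + Z))*(-6) = -6*Z*(-6 + Z))
L(c(v(5))) + P = 6*(3 + 2*5)*(6 - (3 + 2*5)) + 2304 = 6*(3 + 10)*(6 - (3 + 10)) + 2304 = 6*13*(6 - 1*13) + 2304 = 6*13*(6 - 13) + 2304 = 6*13*(-7) + 2304 = -546 + 2304 = 1758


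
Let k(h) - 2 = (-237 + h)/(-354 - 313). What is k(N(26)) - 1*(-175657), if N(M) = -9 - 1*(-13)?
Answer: 117164786/667 ≈ 1.7566e+5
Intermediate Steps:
N(M) = 4 (N(M) = -9 + 13 = 4)
k(h) = 1571/667 - h/667 (k(h) = 2 + (-237 + h)/(-354 - 313) = 2 + (-237 + h)/(-667) = 2 + (-237 + h)*(-1/667) = 2 + (237/667 - h/667) = 1571/667 - h/667)
k(N(26)) - 1*(-175657) = (1571/667 - 1/667*4) - 1*(-175657) = (1571/667 - 4/667) + 175657 = 1567/667 + 175657 = 117164786/667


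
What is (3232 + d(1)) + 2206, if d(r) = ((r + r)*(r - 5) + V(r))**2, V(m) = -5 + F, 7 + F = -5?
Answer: 6063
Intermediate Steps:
F = -12 (F = -7 - 5 = -12)
V(m) = -17 (V(m) = -5 - 12 = -17)
d(r) = (-17 + 2*r*(-5 + r))**2 (d(r) = ((r + r)*(r - 5) - 17)**2 = ((2*r)*(-5 + r) - 17)**2 = (2*r*(-5 + r) - 17)**2 = (-17 + 2*r*(-5 + r))**2)
(3232 + d(1)) + 2206 = (3232 + (17 - 2*1**2 + 10*1)**2) + 2206 = (3232 + (17 - 2*1 + 10)**2) + 2206 = (3232 + (17 - 2 + 10)**2) + 2206 = (3232 + 25**2) + 2206 = (3232 + 625) + 2206 = 3857 + 2206 = 6063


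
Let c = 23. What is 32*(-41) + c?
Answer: -1289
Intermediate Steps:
32*(-41) + c = 32*(-41) + 23 = -1312 + 23 = -1289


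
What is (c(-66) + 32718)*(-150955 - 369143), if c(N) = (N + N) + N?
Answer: -16913586960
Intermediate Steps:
c(N) = 3*N (c(N) = 2*N + N = 3*N)
(c(-66) + 32718)*(-150955 - 369143) = (3*(-66) + 32718)*(-150955 - 369143) = (-198 + 32718)*(-520098) = 32520*(-520098) = -16913586960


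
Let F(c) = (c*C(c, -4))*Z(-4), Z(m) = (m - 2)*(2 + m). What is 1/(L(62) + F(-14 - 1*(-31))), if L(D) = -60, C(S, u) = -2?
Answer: -1/468 ≈ -0.0021368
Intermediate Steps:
Z(m) = (-2 + m)*(2 + m)
F(c) = -24*c (F(c) = (c*(-2))*(-4 + (-4)²) = (-2*c)*(-4 + 16) = -2*c*12 = -24*c)
1/(L(62) + F(-14 - 1*(-31))) = 1/(-60 - 24*(-14 - 1*(-31))) = 1/(-60 - 24*(-14 + 31)) = 1/(-60 - 24*17) = 1/(-60 - 408) = 1/(-468) = -1/468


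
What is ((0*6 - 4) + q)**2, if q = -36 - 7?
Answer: 2209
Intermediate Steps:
q = -43
((0*6 - 4) + q)**2 = ((0*6 - 4) - 43)**2 = ((0 - 4) - 43)**2 = (-4 - 43)**2 = (-47)**2 = 2209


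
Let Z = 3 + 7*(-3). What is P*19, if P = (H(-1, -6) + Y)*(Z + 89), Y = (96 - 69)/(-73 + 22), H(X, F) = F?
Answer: -149739/17 ≈ -8808.2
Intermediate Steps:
Y = -9/17 (Y = 27/(-51) = 27*(-1/51) = -9/17 ≈ -0.52941)
Z = -18 (Z = 3 - 21 = -18)
P = -7881/17 (P = (-6 - 9/17)*(-18 + 89) = -111/17*71 = -7881/17 ≈ -463.59)
P*19 = -7881/17*19 = -149739/17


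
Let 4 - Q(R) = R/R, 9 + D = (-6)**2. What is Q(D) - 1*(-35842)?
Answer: 35845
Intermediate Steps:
D = 27 (D = -9 + (-6)**2 = -9 + 36 = 27)
Q(R) = 3 (Q(R) = 4 - R/R = 4 - 1*1 = 4 - 1 = 3)
Q(D) - 1*(-35842) = 3 - 1*(-35842) = 3 + 35842 = 35845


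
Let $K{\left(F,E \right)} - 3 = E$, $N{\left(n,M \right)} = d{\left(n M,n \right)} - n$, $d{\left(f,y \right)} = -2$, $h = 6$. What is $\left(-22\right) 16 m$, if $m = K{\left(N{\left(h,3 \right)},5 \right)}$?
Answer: $-2816$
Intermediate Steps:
$N{\left(n,M \right)} = -2 - n$
$K{\left(F,E \right)} = 3 + E$
$m = 8$ ($m = 3 + 5 = 8$)
$\left(-22\right) 16 m = \left(-22\right) 16 \cdot 8 = \left(-352\right) 8 = -2816$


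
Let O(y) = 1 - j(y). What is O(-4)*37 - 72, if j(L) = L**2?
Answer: -627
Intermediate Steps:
O(y) = 1 - y**2
O(-4)*37 - 72 = (1 - 1*(-4)**2)*37 - 72 = (1 - 1*16)*37 - 72 = (1 - 16)*37 - 72 = -15*37 - 72 = -555 - 72 = -627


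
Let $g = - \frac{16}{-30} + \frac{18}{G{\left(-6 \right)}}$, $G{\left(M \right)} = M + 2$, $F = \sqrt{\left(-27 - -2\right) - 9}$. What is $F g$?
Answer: $- \frac{119 i \sqrt{34}}{30} \approx - 23.129 i$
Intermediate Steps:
$F = i \sqrt{34}$ ($F = \sqrt{\left(-27 + 2\right) - 9} = \sqrt{-25 - 9} = \sqrt{-34} = i \sqrt{34} \approx 5.8309 i$)
$G{\left(M \right)} = 2 + M$
$g = - \frac{119}{30}$ ($g = - \frac{16}{-30} + \frac{18}{2 - 6} = \left(-16\right) \left(- \frac{1}{30}\right) + \frac{18}{-4} = \frac{8}{15} + 18 \left(- \frac{1}{4}\right) = \frac{8}{15} - \frac{9}{2} = - \frac{119}{30} \approx -3.9667$)
$F g = i \sqrt{34} \left(- \frac{119}{30}\right) = - \frac{119 i \sqrt{34}}{30}$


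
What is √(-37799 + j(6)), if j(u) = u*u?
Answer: I*√37763 ≈ 194.33*I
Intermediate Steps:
j(u) = u²
√(-37799 + j(6)) = √(-37799 + 6²) = √(-37799 + 36) = √(-37763) = I*√37763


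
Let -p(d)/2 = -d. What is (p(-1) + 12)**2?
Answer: 100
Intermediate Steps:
p(d) = 2*d (p(d) = -(-2)*d = 2*d)
(p(-1) + 12)**2 = (2*(-1) + 12)**2 = (-2 + 12)**2 = 10**2 = 100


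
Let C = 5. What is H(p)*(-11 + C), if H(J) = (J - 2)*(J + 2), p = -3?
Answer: -30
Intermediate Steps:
H(J) = (-2 + J)*(2 + J)
H(p)*(-11 + C) = (-4 + (-3)²)*(-11 + 5) = (-4 + 9)*(-6) = 5*(-6) = -30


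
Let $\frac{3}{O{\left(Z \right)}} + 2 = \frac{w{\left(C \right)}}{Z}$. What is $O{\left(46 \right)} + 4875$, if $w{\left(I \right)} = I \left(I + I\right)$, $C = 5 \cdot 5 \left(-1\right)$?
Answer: $\frac{940898}{193} \approx 4875.1$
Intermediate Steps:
$C = -25$ ($C = 25 \left(-1\right) = -25$)
$w{\left(I \right)} = 2 I^{2}$ ($w{\left(I \right)} = I 2 I = 2 I^{2}$)
$O{\left(Z \right)} = \frac{3}{-2 + \frac{1250}{Z}}$ ($O{\left(Z \right)} = \frac{3}{-2 + \frac{2 \left(-25\right)^{2}}{Z}} = \frac{3}{-2 + \frac{2 \cdot 625}{Z}} = \frac{3}{-2 + \frac{1250}{Z}}$)
$O{\left(46 \right)} + 4875 = \left(-3\right) 46 \frac{1}{-1250 + 2 \cdot 46} + 4875 = \left(-3\right) 46 \frac{1}{-1250 + 92} + 4875 = \left(-3\right) 46 \frac{1}{-1158} + 4875 = \left(-3\right) 46 \left(- \frac{1}{1158}\right) + 4875 = \frac{23}{193} + 4875 = \frac{940898}{193}$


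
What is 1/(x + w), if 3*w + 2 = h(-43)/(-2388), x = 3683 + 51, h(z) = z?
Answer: 7164/26745643 ≈ 0.00026786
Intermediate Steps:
x = 3734
w = -4733/7164 (w = -⅔ + (-43/(-2388))/3 = -⅔ + (-43*(-1/2388))/3 = -⅔ + (⅓)*(43/2388) = -⅔ + 43/7164 = -4733/7164 ≈ -0.66066)
1/(x + w) = 1/(3734 - 4733/7164) = 1/(26745643/7164) = 7164/26745643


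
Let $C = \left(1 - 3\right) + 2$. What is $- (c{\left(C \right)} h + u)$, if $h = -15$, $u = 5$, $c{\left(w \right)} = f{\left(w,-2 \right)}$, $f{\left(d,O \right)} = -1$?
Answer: $-20$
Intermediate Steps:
$C = 0$ ($C = -2 + 2 = 0$)
$c{\left(w \right)} = -1$
$- (c{\left(C \right)} h + u) = - (\left(-1\right) \left(-15\right) + 5) = - (15 + 5) = \left(-1\right) 20 = -20$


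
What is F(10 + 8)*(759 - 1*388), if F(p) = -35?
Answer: -12985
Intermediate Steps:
F(10 + 8)*(759 - 1*388) = -35*(759 - 1*388) = -35*(759 - 388) = -35*371 = -12985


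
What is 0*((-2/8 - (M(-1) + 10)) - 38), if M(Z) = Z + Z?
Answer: 0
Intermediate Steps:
M(Z) = 2*Z
0*((-2/8 - (M(-1) + 10)) - 38) = 0*((-2/8 - (2*(-1) + 10)) - 38) = 0*((-2*⅛ - (-2 + 10)) - 38) = 0*((-¼ - 1*8) - 38) = 0*((-¼ - 8) - 38) = 0*(-33/4 - 38) = 0*(-185/4) = 0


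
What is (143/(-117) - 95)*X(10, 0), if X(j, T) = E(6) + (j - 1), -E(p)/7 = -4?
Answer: -32042/9 ≈ -3560.2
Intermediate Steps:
E(p) = 28 (E(p) = -7*(-4) = 28)
X(j, T) = 27 + j (X(j, T) = 28 + (j - 1) = 28 + (-1 + j) = 27 + j)
(143/(-117) - 95)*X(10, 0) = (143/(-117) - 95)*(27 + 10) = (143*(-1/117) - 95)*37 = (-11/9 - 95)*37 = -866/9*37 = -32042/9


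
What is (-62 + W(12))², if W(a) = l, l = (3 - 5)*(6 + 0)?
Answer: 5476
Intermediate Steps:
l = -12 (l = -2*6 = -12)
W(a) = -12
(-62 + W(12))² = (-62 - 12)² = (-74)² = 5476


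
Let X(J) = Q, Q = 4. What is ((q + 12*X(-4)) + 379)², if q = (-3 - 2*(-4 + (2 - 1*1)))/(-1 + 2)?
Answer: 184900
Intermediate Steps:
X(J) = 4
q = 3 (q = (-3 - 2*(-4 + (2 - 1)))/1 = (-3 - 2*(-4 + 1))*1 = (-3 - 2*(-3))*1 = (-3 + 6)*1 = 3*1 = 3)
((q + 12*X(-4)) + 379)² = ((3 + 12*4) + 379)² = ((3 + 48) + 379)² = (51 + 379)² = 430² = 184900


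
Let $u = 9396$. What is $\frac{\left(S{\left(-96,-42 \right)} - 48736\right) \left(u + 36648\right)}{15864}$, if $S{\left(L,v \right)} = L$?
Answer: $- \frac{93684192}{661} \approx -1.4173 \cdot 10^{5}$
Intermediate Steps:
$\frac{\left(S{\left(-96,-42 \right)} - 48736\right) \left(u + 36648\right)}{15864} = \frac{\left(-96 - 48736\right) \left(9396 + 36648\right)}{15864} = \left(-48832\right) 46044 \cdot \frac{1}{15864} = \left(-2248420608\right) \frac{1}{15864} = - \frac{93684192}{661}$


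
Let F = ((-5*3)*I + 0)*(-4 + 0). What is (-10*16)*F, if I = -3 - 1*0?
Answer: 28800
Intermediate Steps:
I = -3 (I = -3 + 0 = -3)
F = -180 (F = (-5*3*(-3) + 0)*(-4 + 0) = (-15*(-3) + 0)*(-4) = (45 + 0)*(-4) = 45*(-4) = -180)
(-10*16)*F = -10*16*(-180) = -160*(-180) = 28800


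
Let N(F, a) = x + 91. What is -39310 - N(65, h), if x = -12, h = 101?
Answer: -39389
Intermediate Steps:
N(F, a) = 79 (N(F, a) = -12 + 91 = 79)
-39310 - N(65, h) = -39310 - 1*79 = -39310 - 79 = -39389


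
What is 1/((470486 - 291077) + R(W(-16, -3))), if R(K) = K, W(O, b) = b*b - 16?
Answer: 1/179402 ≈ 5.5741e-6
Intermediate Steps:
W(O, b) = -16 + b² (W(O, b) = b² - 16 = -16 + b²)
1/((470486 - 291077) + R(W(-16, -3))) = 1/((470486 - 291077) + (-16 + (-3)²)) = 1/(179409 + (-16 + 9)) = 1/(179409 - 7) = 1/179402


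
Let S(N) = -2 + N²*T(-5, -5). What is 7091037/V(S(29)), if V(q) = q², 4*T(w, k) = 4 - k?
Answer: 113456592/57168721 ≈ 1.9846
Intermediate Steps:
T(w, k) = 1 - k/4 (T(w, k) = (4 - k)/4 = 1 - k/4)
S(N) = -2 + 9*N²/4 (S(N) = -2 + N²*(1 - ¼*(-5)) = -2 + N²*(1 + 5/4) = -2 + N²*(9/4) = -2 + 9*N²/4)
7091037/V(S(29)) = 7091037/((-2 + (9/4)*29²)²) = 7091037/((-2 + (9/4)*841)²) = 7091037/((-2 + 7569/4)²) = 7091037/((7561/4)²) = 7091037/(57168721/16) = 7091037*(16/57168721) = 113456592/57168721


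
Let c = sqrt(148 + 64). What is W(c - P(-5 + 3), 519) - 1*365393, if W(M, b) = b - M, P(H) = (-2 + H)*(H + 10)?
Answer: -364906 - 2*sqrt(53) ≈ -3.6492e+5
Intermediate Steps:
P(H) = (-2 + H)*(10 + H)
c = 2*sqrt(53) (c = sqrt(212) = 2*sqrt(53) ≈ 14.560)
W(c - P(-5 + 3), 519) - 1*365393 = (519 - (2*sqrt(53) - (-20 + (-5 + 3)**2 + 8*(-5 + 3)))) - 1*365393 = (519 - (2*sqrt(53) - (-20 + (-2)**2 + 8*(-2)))) - 365393 = (519 - (2*sqrt(53) - (-20 + 4 - 16))) - 365393 = (519 - (2*sqrt(53) - 1*(-32))) - 365393 = (519 - (2*sqrt(53) + 32)) - 365393 = (519 - (32 + 2*sqrt(53))) - 365393 = (519 + (-32 - 2*sqrt(53))) - 365393 = (487 - 2*sqrt(53)) - 365393 = -364906 - 2*sqrt(53)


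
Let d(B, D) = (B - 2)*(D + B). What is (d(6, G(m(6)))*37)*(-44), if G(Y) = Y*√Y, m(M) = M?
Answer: -39072 - 39072*√6 ≈ -1.3478e+5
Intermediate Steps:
G(Y) = Y^(3/2)
d(B, D) = (-2 + B)*(B + D)
(d(6, G(m(6)))*37)*(-44) = ((6² - 2*6 - 12*√6 + 6*6^(3/2))*37)*(-44) = ((36 - 12 - 12*√6 + 6*(6*√6))*37)*(-44) = ((36 - 12 - 12*√6 + 36*√6)*37)*(-44) = ((24 + 24*√6)*37)*(-44) = (888 + 888*√6)*(-44) = -39072 - 39072*√6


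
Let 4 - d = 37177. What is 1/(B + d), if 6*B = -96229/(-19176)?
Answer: -115056/4276880459 ≈ -2.6902e-5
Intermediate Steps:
B = 96229/115056 (B = (-96229/(-19176))/6 = (-96229*(-1/19176))/6 = (⅙)*(96229/19176) = 96229/115056 ≈ 0.83637)
d = -37173 (d = 4 - 1*37177 = 4 - 37177 = -37173)
1/(B + d) = 1/(96229/115056 - 37173) = 1/(-4276880459/115056) = -115056/4276880459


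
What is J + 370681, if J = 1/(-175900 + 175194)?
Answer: 261700785/706 ≈ 3.7068e+5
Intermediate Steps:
J = -1/706 (J = 1/(-706) = -1/706 ≈ -0.0014164)
J + 370681 = -1/706 + 370681 = 261700785/706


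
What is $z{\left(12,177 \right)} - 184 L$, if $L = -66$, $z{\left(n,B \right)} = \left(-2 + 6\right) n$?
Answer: $12192$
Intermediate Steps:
$z{\left(n,B \right)} = 4 n$
$z{\left(12,177 \right)} - 184 L = 4 \cdot 12 - 184 \left(-66\right) = 48 - -12144 = 48 + 12144 = 12192$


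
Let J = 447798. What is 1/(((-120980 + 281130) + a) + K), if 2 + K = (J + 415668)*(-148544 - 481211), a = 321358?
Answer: -1/543771549324 ≈ -1.8390e-12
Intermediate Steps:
K = -543772030832 (K = -2 + (447798 + 415668)*(-148544 - 481211) = -2 + 863466*(-629755) = -2 - 543772030830 = -543772030832)
1/(((-120980 + 281130) + a) + K) = 1/(((-120980 + 281130) + 321358) - 543772030832) = 1/((160150 + 321358) - 543772030832) = 1/(481508 - 543772030832) = 1/(-543771549324) = -1/543771549324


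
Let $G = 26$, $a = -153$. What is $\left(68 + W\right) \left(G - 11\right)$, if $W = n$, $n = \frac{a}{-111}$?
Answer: $\frac{38505}{37} \approx 1040.7$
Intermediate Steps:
$n = \frac{51}{37}$ ($n = - \frac{153}{-111} = \left(-153\right) \left(- \frac{1}{111}\right) = \frac{51}{37} \approx 1.3784$)
$W = \frac{51}{37} \approx 1.3784$
$\left(68 + W\right) \left(G - 11\right) = \left(68 + \frac{51}{37}\right) \left(26 - 11\right) = \frac{2567 \left(26 - 11\right)}{37} = \frac{2567}{37} \cdot 15 = \frac{38505}{37}$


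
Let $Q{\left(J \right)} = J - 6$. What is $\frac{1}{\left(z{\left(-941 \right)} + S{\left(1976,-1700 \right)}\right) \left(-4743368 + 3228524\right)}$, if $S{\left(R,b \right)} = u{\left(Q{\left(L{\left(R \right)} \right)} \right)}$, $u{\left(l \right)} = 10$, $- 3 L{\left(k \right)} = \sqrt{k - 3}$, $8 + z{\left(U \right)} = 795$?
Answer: $- \frac{1}{1207330668} \approx -8.2827 \cdot 10^{-10}$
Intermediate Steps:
$z{\left(U \right)} = 787$ ($z{\left(U \right)} = -8 + 795 = 787$)
$L{\left(k \right)} = - \frac{\sqrt{-3 + k}}{3}$ ($L{\left(k \right)} = - \frac{\sqrt{k - 3}}{3} = - \frac{\sqrt{-3 + k}}{3}$)
$Q{\left(J \right)} = -6 + J$ ($Q{\left(J \right)} = J - 6 = -6 + J$)
$S{\left(R,b \right)} = 10$
$\frac{1}{\left(z{\left(-941 \right)} + S{\left(1976,-1700 \right)}\right) \left(-4743368 + 3228524\right)} = \frac{1}{\left(787 + 10\right) \left(-4743368 + 3228524\right)} = \frac{1}{797 \left(-1514844\right)} = \frac{1}{-1207330668} = - \frac{1}{1207330668}$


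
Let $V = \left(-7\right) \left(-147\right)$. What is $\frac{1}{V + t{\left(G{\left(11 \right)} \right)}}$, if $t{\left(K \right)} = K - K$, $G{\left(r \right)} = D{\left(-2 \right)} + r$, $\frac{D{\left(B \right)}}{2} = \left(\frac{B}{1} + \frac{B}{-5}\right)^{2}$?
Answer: $\frac{1}{1029} \approx 0.00097182$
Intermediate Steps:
$D{\left(B \right)} = \frac{32 B^{2}}{25}$ ($D{\left(B \right)} = 2 \left(\frac{B}{1} + \frac{B}{-5}\right)^{2} = 2 \left(B 1 + B \left(- \frac{1}{5}\right)\right)^{2} = 2 \left(B - \frac{B}{5}\right)^{2} = 2 \left(\frac{4 B}{5}\right)^{2} = 2 \frac{16 B^{2}}{25} = \frac{32 B^{2}}{25}$)
$V = 1029$
$G{\left(r \right)} = \frac{128}{25} + r$ ($G{\left(r \right)} = \frac{32 \left(-2\right)^{2}}{25} + r = \frac{32}{25} \cdot 4 + r = \frac{128}{25} + r$)
$t{\left(K \right)} = 0$
$\frac{1}{V + t{\left(G{\left(11 \right)} \right)}} = \frac{1}{1029 + 0} = \frac{1}{1029}$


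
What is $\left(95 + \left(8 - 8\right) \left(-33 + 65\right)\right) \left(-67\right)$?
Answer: $-6365$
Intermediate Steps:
$\left(95 + \left(8 - 8\right) \left(-33 + 65\right)\right) \left(-67\right) = \left(95 + 0 \cdot 32\right) \left(-67\right) = \left(95 + 0\right) \left(-67\right) = 95 \left(-67\right) = -6365$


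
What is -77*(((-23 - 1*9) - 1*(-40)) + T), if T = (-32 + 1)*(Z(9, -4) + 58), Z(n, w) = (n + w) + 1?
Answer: 152152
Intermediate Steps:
Z(n, w) = 1 + n + w
T = -1984 (T = (-32 + 1)*((1 + 9 - 4) + 58) = -31*(6 + 58) = -31*64 = -1984)
-77*(((-23 - 1*9) - 1*(-40)) + T) = -77*(((-23 - 1*9) - 1*(-40)) - 1984) = -77*(((-23 - 9) + 40) - 1984) = -77*((-32 + 40) - 1984) = -77*(8 - 1984) = -77*(-1976) = 152152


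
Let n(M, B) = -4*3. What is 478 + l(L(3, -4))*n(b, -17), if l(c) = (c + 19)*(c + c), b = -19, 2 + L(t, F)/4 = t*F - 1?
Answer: -58562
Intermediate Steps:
L(t, F) = -12 + 4*F*t (L(t, F) = -8 + 4*(t*F - 1) = -8 + 4*(F*t - 1) = -8 + 4*(-1 + F*t) = -8 + (-4 + 4*F*t) = -12 + 4*F*t)
n(M, B) = -12
l(c) = 2*c*(19 + c) (l(c) = (19 + c)*(2*c) = 2*c*(19 + c))
478 + l(L(3, -4))*n(b, -17) = 478 + (2*(-12 + 4*(-4)*3)*(19 + (-12 + 4*(-4)*3)))*(-12) = 478 + (2*(-12 - 48)*(19 + (-12 - 48)))*(-12) = 478 + (2*(-60)*(19 - 60))*(-12) = 478 + (2*(-60)*(-41))*(-12) = 478 + 4920*(-12) = 478 - 59040 = -58562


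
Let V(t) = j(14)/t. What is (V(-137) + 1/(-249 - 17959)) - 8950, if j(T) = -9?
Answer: -22325575465/2494496 ≈ -8949.9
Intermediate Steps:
V(t) = -9/t
(V(-137) + 1/(-249 - 17959)) - 8950 = (-9/(-137) + 1/(-249 - 17959)) - 8950 = (-9*(-1/137) + 1/(-18208)) - 8950 = (9/137 - 1/18208) - 8950 = 163735/2494496 - 8950 = -22325575465/2494496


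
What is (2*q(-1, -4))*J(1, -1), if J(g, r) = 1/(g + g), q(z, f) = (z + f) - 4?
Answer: -9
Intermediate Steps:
q(z, f) = -4 + f + z (q(z, f) = (f + z) - 4 = -4 + f + z)
J(g, r) = 1/(2*g)
(2*q(-1, -4))*J(1, -1) = (2*(-4 - 4 - 1))*((½)/1) = (2*(-9))*((½)*1) = -18*½ = -9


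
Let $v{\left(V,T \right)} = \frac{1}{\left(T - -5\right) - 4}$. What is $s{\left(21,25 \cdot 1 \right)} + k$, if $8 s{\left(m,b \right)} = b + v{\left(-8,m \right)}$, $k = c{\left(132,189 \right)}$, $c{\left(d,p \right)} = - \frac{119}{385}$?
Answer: $\frac{2483}{880} \approx 2.8216$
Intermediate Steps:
$c{\left(d,p \right)} = - \frac{17}{55}$ ($c{\left(d,p \right)} = \left(-119\right) \frac{1}{385} = - \frac{17}{55}$)
$k = - \frac{17}{55} \approx -0.30909$
$v{\left(V,T \right)} = \frac{1}{1 + T}$ ($v{\left(V,T \right)} = \frac{1}{\left(T + 5\right) - 4} = \frac{1}{\left(5 + T\right) - 4} = \frac{1}{1 + T}$)
$s{\left(m,b \right)} = \frac{b}{8} + \frac{1}{8 \left(1 + m\right)}$ ($s{\left(m,b \right)} = \frac{b + \frac{1}{1 + m}}{8} = \frac{b}{8} + \frac{1}{8 \left(1 + m\right)}$)
$s{\left(21,25 \cdot 1 \right)} + k = \frac{1 + 25 \cdot 1 \left(1 + 21\right)}{8 \left(1 + 21\right)} - \frac{17}{55} = \frac{1 + 25 \cdot 22}{8 \cdot 22} - \frac{17}{55} = \frac{1}{8} \cdot \frac{1}{22} \left(1 + 550\right) - \frac{17}{55} = \frac{1}{8} \cdot \frac{1}{22} \cdot 551 - \frac{17}{55} = \frac{551}{176} - \frac{17}{55} = \frac{2483}{880}$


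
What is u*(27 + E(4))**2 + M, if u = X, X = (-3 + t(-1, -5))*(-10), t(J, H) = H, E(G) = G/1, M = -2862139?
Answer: -2785259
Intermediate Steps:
E(G) = G (E(G) = G*1 = G)
X = 80 (X = (-3 - 5)*(-10) = -8*(-10) = 80)
u = 80
u*(27 + E(4))**2 + M = 80*(27 + 4)**2 - 2862139 = 80*31**2 - 2862139 = 80*961 - 2862139 = 76880 - 2862139 = -2785259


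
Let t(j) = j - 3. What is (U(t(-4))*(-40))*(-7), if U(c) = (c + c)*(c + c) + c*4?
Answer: 47040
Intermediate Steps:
t(j) = -3 + j
U(c) = 4*c + 4*c**2 (U(c) = (2*c)*(2*c) + 4*c = 4*c**2 + 4*c = 4*c + 4*c**2)
(U(t(-4))*(-40))*(-7) = ((4*(-3 - 4)*(1 + (-3 - 4)))*(-40))*(-7) = ((4*(-7)*(1 - 7))*(-40))*(-7) = ((4*(-7)*(-6))*(-40))*(-7) = (168*(-40))*(-7) = -6720*(-7) = 47040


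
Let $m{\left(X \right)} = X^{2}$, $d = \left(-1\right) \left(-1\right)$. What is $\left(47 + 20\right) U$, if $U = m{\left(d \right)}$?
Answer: $67$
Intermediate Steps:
$d = 1$
$U = 1$ ($U = 1^{2} = 1$)
$\left(47 + 20\right) U = \left(47 + 20\right) 1 = 67 \cdot 1 = 67$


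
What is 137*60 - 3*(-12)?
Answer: 8256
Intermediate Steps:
137*60 - 3*(-12) = 8220 + 36 = 8256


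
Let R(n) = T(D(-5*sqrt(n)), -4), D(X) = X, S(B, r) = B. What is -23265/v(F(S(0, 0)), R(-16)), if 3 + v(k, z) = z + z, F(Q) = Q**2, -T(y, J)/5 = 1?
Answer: 23265/13 ≈ 1789.6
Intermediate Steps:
T(y, J) = -5 (T(y, J) = -5*1 = -5)
R(n) = -5
v(k, z) = -3 + 2*z (v(k, z) = -3 + (z + z) = -3 + 2*z)
-23265/v(F(S(0, 0)), R(-16)) = -23265/(-3 + 2*(-5)) = -23265/(-3 - 10) = -23265/(-13) = -23265*(-1/13) = 23265/13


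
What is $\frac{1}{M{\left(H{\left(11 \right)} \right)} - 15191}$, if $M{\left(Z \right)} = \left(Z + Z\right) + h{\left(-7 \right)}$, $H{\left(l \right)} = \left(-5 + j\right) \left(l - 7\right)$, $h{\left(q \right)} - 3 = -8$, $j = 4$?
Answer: $- \frac{1}{15204} \approx -6.5772 \cdot 10^{-5}$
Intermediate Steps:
$h{\left(q \right)} = -5$ ($h{\left(q \right)} = 3 - 8 = -5$)
$H{\left(l \right)} = 7 - l$ ($H{\left(l \right)} = \left(-5 + 4\right) \left(l - 7\right) = - (-7 + l) = 7 - l$)
$M{\left(Z \right)} = -5 + 2 Z$ ($M{\left(Z \right)} = \left(Z + Z\right) - 5 = 2 Z - 5 = -5 + 2 Z$)
$\frac{1}{M{\left(H{\left(11 \right)} \right)} - 15191} = \frac{1}{\left(-5 + 2 \left(7 - 11\right)\right) - 15191} = \frac{1}{\left(-5 + 2 \left(-4\right)\right) - 15191} = \frac{1}{\left(-5 - 8\right) - 15191} = \frac{1}{-13 - 15191} = \frac{1}{-15204} = - \frac{1}{15204}$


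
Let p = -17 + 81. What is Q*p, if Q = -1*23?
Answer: -1472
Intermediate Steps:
Q = -23
p = 64
Q*p = -23*64 = -1472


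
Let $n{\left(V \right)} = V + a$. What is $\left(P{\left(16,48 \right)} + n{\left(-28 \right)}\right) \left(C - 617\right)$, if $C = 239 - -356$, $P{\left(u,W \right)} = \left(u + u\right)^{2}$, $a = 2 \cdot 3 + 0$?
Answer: $-22044$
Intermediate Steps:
$a = 6$ ($a = 6 + 0 = 6$)
$P{\left(u,W \right)} = 4 u^{2}$ ($P{\left(u,W \right)} = \left(2 u\right)^{2} = 4 u^{2}$)
$C = 595$ ($C = 239 + 356 = 595$)
$n{\left(V \right)} = 6 + V$ ($n{\left(V \right)} = V + 6 = 6 + V$)
$\left(P{\left(16,48 \right)} + n{\left(-28 \right)}\right) \left(C - 617\right) = \left(4 \cdot 16^{2} + \left(6 - 28\right)\right) \left(595 - 617\right) = \left(4 \cdot 256 - 22\right) \left(-22\right) = \left(1024 - 22\right) \left(-22\right) = 1002 \left(-22\right) = -22044$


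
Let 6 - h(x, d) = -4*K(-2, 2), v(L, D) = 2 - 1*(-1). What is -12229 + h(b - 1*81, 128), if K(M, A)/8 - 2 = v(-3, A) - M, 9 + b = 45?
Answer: -11999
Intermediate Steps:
b = 36 (b = -9 + 45 = 36)
v(L, D) = 3 (v(L, D) = 2 + 1 = 3)
K(M, A) = 40 - 8*M (K(M, A) = 16 + 8*(3 - M) = 16 + (24 - 8*M) = 40 - 8*M)
h(x, d) = 230 (h(x, d) = 6 - (-4)*(40 - 8*(-2)) = 6 - (-4)*(40 + 16) = 6 - (-4)*56 = 6 - 1*(-224) = 6 + 224 = 230)
-12229 + h(b - 1*81, 128) = -12229 + 230 = -11999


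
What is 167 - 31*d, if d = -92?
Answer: 3019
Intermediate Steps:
167 - 31*d = 167 - 31*(-92) = 167 + 2852 = 3019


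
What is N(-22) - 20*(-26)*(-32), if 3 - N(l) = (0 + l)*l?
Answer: -17121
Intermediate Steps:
N(l) = 3 - l² (N(l) = 3 - (0 + l)*l = 3 - l*l = 3 - l²)
N(-22) - 20*(-26)*(-32) = (3 - 1*(-22)²) - 20*(-26)*(-32) = (3 - 1*484) + 520*(-32) = (3 - 484) - 16640 = -481 - 16640 = -17121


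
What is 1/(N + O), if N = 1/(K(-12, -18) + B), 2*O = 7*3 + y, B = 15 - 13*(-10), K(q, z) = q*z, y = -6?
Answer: 722/5417 ≈ 0.13328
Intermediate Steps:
B = 145 (B = 15 + 130 = 145)
O = 15/2 (O = (7*3 - 6)/2 = (21 - 6)/2 = (1/2)*15 = 15/2 ≈ 7.5000)
N = 1/361 (N = 1/(-12*(-18) + 145) = 1/(216 + 145) = 1/361 ≈ 0.0027701)
1/(N + O) = 1/(1/361 + 15/2) = 1/(5417/722) = 722/5417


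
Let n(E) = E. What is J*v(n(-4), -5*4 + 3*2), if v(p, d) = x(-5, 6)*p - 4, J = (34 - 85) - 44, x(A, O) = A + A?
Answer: -3420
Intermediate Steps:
x(A, O) = 2*A
J = -95 (J = -51 - 44 = -95)
v(p, d) = -4 - 10*p (v(p, d) = (2*(-5))*p - 4 = -10*p - 4 = -4 - 10*p)
J*v(n(-4), -5*4 + 3*2) = -95*(-4 - 10*(-4)) = -95*(-4 + 40) = -95*36 = -3420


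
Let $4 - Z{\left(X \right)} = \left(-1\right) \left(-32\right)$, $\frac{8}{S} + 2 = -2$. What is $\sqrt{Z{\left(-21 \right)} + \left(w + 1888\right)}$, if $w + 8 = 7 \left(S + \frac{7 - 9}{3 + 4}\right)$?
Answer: $6 \sqrt{51} \approx 42.849$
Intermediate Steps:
$S = -2$ ($S = \frac{8}{-2 - 2} = \frac{8}{-4} = 8 \left(- \frac{1}{4}\right) = -2$)
$Z{\left(X \right)} = -28$ ($Z{\left(X \right)} = 4 - \left(-1\right) \left(-32\right) = 4 - 32 = -28$)
$w = -24$ ($w = -8 + 7 \left(-2 + \frac{7 - 9}{3 + 4}\right) = -8 + 7 \left(-2 - \frac{2}{7}\right) = -8 + 7 \left(- \frac{16}{7}\right) = -8 - 16 = -24$)
$\sqrt{Z{\left(-21 \right)} + \left(w + 1888\right)} = \sqrt{-28 + \left(-24 + 1888\right)} = \sqrt{-28 + 1864} = \sqrt{1836} = 6 \sqrt{51}$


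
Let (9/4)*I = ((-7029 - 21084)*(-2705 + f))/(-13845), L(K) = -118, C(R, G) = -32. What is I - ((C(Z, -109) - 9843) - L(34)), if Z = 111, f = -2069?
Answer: 226308379/41535 ≈ 5448.6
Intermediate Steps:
I = -178948616/41535 (I = 4*(((-7029 - 21084)*(-2705 - 2069))/(-13845))/9 = 4*(-28113*(-4774)*(-1/13845))/9 = 4*(134211462*(-1/13845))/9 = (4/9)*(-44737154/4615) = -178948616/41535 ≈ -4308.4)
I - ((C(Z, -109) - 9843) - L(34)) = -178948616/41535 - ((-32 - 9843) - 1*(-118)) = -178948616/41535 - (-9875 + 118) = -178948616/41535 - 1*(-9757) = -178948616/41535 + 9757 = 226308379/41535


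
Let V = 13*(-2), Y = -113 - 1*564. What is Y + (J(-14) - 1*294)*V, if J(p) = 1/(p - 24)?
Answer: 132386/19 ≈ 6967.7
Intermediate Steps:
Y = -677 (Y = -113 - 564 = -677)
V = -26
J(p) = 1/(-24 + p)
Y + (J(-14) - 1*294)*V = -677 + (1/(-24 - 14) - 1*294)*(-26) = -677 + (1/(-38) - 294)*(-26) = -677 + (-1/38 - 294)*(-26) = -677 - 11173/38*(-26) = -677 + 145249/19 = 132386/19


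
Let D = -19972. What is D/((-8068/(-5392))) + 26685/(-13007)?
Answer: -350231607437/26235119 ≈ -13350.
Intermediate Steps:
D/((-8068/(-5392))) + 26685/(-13007) = -19972/((-8068/(-5392))) + 26685/(-13007) = -19972/((-8068*(-1/5392))) + 26685*(-1/13007) = -19972/2017/1348 - 26685/13007 = -19972*1348/2017 - 26685/13007 = -26922256/2017 - 26685/13007 = -350231607437/26235119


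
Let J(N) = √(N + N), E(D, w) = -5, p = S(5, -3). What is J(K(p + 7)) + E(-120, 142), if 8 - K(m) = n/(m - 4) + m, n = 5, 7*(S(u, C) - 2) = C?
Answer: -5 + I*√2611/28 ≈ -5.0 + 1.8249*I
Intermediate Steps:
S(u, C) = 2 + C/7
p = 11/7 (p = 2 + (⅐)*(-3) = 2 - 3/7 = 11/7 ≈ 1.5714)
K(m) = 8 - m - 5/(-4 + m) (K(m) = 8 - (5/(m - 4) + m) = 8 - (5/(-4 + m) + m) = 8 - (m + 5/(-4 + m)) = 8 + (-m - 5/(-4 + m)) = 8 - m - 5/(-4 + m))
J(N) = √2*√N (J(N) = √(2*N) = √2*√N)
J(K(p + 7)) + E(-120, 142) = √2*√((-37 - (11/7 + 7)² + 12*(11/7 + 7))/(-4 + (11/7 + 7))) - 5 = √2*√((-37 - (60/7)² + 12*(60/7))/(-4 + 60/7)) - 5 = √2*√((-37 - 1*3600/49 + 720/7)/(32/7)) - 5 = √2*√(7*(-37 - 3600/49 + 720/7)/32) - 5 = √2*√((7/32)*(-373/49)) - 5 = √2*√(-373/224) - 5 = √2*(I*√5222/56) - 5 = I*√2611/28 - 5 = -5 + I*√2611/28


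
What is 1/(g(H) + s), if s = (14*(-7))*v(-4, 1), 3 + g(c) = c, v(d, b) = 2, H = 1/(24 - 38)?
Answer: -14/2787 ≈ -0.0050233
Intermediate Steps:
H = -1/14 (H = 1/(-14) = -1/14 ≈ -0.071429)
g(c) = -3 + c
s = -196 (s = (14*(-7))*2 = -98*2 = -196)
1/(g(H) + s) = 1/((-3 - 1/14) - 196) = 1/(-43/14 - 196) = 1/(-2787/14) = -14/2787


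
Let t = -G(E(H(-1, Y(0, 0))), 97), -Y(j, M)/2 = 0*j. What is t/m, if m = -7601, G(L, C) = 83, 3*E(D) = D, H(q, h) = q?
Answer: 83/7601 ≈ 0.010920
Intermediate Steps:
Y(j, M) = 0 (Y(j, M) = -0*j = -2*0 = 0)
E(D) = D/3
t = -83 (t = -1*83 = -83)
t/m = -83/(-7601) = -83*(-1/7601) = 83/7601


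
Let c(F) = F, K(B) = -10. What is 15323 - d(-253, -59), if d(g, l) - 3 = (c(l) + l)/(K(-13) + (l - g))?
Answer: 1409499/92 ≈ 15321.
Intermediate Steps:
d(g, l) = 3 + 2*l/(-10 + l - g) (d(g, l) = 3 + (l + l)/(-10 + (l - g)) = 3 + (2*l)/(-10 + l - g) = 3 + 2*l/(-10 + l - g))
15323 - d(-253, -59) = 15323 - (30 - 5*(-59) + 3*(-253))/(10 - 253 - 1*(-59)) = 15323 - (30 + 295 - 759)/(10 - 253 + 59) = 15323 - (-434)/(-184) = 15323 - (-1)*(-434)/184 = 15323 - 1*217/92 = 15323 - 217/92 = 1409499/92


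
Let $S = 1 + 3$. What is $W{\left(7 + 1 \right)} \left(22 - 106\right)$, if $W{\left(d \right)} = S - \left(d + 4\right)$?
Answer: $672$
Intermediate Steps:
$S = 4$
$W{\left(d \right)} = - d$ ($W{\left(d \right)} = 4 - \left(d + 4\right) = 4 - \left(4 + d\right) = - d$)
$W{\left(7 + 1 \right)} \left(22 - 106\right) = - (7 + 1) \left(22 - 106\right) = \left(-1\right) 8 \left(-84\right) = \left(-8\right) \left(-84\right) = 672$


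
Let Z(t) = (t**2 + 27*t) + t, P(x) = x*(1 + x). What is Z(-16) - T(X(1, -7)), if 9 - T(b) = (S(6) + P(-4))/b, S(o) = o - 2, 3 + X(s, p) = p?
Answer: -1013/5 ≈ -202.60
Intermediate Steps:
X(s, p) = -3 + p
S(o) = -2 + o
T(b) = 9 - 16/b (T(b) = 9 - ((-2 + 6) - 4*(1 - 4))/b = 9 - (4 - 4*(-3))/b = 9 - (4 + 12)/b = 9 - 16/b)
Z(t) = t**2 + 28*t
Z(-16) - T(X(1, -7)) = -16*(28 - 16) - (9 - 16/(-3 - 7)) = -16*12 - (9 - 16/(-10)) = -192 - (9 - 16*(-1/10)) = -192 - (9 + 8/5) = -192 - 1*53/5 = -192 - 53/5 = -1013/5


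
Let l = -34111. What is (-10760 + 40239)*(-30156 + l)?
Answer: -1894526893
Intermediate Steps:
(-10760 + 40239)*(-30156 + l) = (-10760 + 40239)*(-30156 - 34111) = 29479*(-64267) = -1894526893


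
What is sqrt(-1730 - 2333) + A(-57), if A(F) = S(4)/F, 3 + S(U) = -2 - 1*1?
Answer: 2/19 + I*sqrt(4063) ≈ 0.10526 + 63.742*I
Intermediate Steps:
S(U) = -6 (S(U) = -3 + (-2 - 1*1) = -3 + (-2 - 1) = -3 - 3 = -6)
A(F) = -6/F
sqrt(-1730 - 2333) + A(-57) = sqrt(-1730 - 2333) - 6/(-57) = sqrt(-4063) - 6*(-1/57) = I*sqrt(4063) + 2/19 = 2/19 + I*sqrt(4063)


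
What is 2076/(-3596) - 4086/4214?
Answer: -2930190/1894193 ≈ -1.5469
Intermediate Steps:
2076/(-3596) - 4086/4214 = 2076*(-1/3596) - 4086*1/4214 = -519/899 - 2043/2107 = -2930190/1894193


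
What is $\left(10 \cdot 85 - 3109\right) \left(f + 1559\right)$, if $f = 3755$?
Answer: $-12004326$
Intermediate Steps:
$\left(10 \cdot 85 - 3109\right) \left(f + 1559\right) = \left(10 \cdot 85 - 3109\right) \left(3755 + 1559\right) = \left(850 - 3109\right) 5314 = \left(-2259\right) 5314 = -12004326$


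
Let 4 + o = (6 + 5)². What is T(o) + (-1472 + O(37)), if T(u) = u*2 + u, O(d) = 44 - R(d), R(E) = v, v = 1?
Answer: -1078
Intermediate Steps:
o = 117 (o = -4 + (6 + 5)² = -4 + 11² = -4 + 121 = 117)
R(E) = 1
O(d) = 43 (O(d) = 44 - 1*1 = 44 - 1 = 43)
T(u) = 3*u (T(u) = 2*u + u = 3*u)
T(o) + (-1472 + O(37)) = 3*117 + (-1472 + 43) = 351 - 1429 = -1078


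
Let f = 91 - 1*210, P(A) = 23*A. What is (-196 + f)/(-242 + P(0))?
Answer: 315/242 ≈ 1.3017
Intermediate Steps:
f = -119 (f = 91 - 210 = -119)
(-196 + f)/(-242 + P(0)) = (-196 - 119)/(-242 + 23*0) = -315/(-242 + 0) = -315/(-242) = -315*(-1/242) = 315/242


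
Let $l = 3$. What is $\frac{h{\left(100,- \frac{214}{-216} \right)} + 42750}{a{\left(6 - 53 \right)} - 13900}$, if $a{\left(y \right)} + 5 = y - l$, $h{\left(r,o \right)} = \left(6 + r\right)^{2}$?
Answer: $- \frac{53986}{13955} \approx -3.8686$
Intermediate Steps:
$a{\left(y \right)} = -8 + y$ ($a{\left(y \right)} = -5 + \left(y - 3\right) = -5 + \left(-3 + y\right) = -8 + y$)
$\frac{h{\left(100,- \frac{214}{-216} \right)} + 42750}{a{\left(6 - 53 \right)} - 13900} = \frac{\left(6 + 100\right)^{2} + 42750}{\left(-8 + \left(6 - 53\right)\right) - 13900} = \frac{106^{2} + 42750}{\left(-8 - 47\right) - 13900} = \frac{11236 + 42750}{-55 - 13900} = \frac{53986}{-13955} = 53986 \left(- \frac{1}{13955}\right) = - \frac{53986}{13955}$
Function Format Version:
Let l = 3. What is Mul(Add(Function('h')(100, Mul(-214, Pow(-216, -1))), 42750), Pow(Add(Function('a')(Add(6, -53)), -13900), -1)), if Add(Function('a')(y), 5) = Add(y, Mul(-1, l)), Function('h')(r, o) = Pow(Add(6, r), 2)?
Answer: Rational(-53986, 13955) ≈ -3.8686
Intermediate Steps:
Function('a')(y) = Add(-8, y) (Function('a')(y) = Add(-5, Add(y, Mul(-1, 3))) = Add(-5, Add(y, -3)) = Add(-5, Add(-3, y)) = Add(-8, y))
Mul(Add(Function('h')(100, Mul(-214, Pow(-216, -1))), 42750), Pow(Add(Function('a')(Add(6, -53)), -13900), -1)) = Mul(Add(Pow(Add(6, 100), 2), 42750), Pow(Add(Add(-8, Add(6, -53)), -13900), -1)) = Mul(Add(Pow(106, 2), 42750), Pow(Add(Add(-8, -47), -13900), -1)) = Mul(Add(11236, 42750), Pow(Add(-55, -13900), -1)) = Mul(53986, Pow(-13955, -1)) = Mul(53986, Rational(-1, 13955)) = Rational(-53986, 13955)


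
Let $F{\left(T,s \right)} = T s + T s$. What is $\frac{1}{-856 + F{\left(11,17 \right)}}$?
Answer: $- \frac{1}{482} \approx -0.0020747$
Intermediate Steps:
$F{\left(T,s \right)} = 2 T s$
$\frac{1}{-856 + F{\left(11,17 \right)}} = \frac{1}{-856 + 2 \cdot 11 \cdot 17} = \frac{1}{-856 + 374} = \frac{1}{-482} = - \frac{1}{482}$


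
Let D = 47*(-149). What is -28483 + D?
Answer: -35486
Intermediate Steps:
D = -7003
-28483 + D = -28483 - 7003 = -35486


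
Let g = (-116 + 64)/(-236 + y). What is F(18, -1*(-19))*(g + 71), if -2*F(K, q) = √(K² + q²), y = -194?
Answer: -15291*√685/430 ≈ -930.71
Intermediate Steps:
F(K, q) = -√(K² + q²)/2
g = 26/215 (g = (-116 + 64)/(-236 - 194) = -52/(-430) = -52*(-1/430) = 26/215 ≈ 0.12093)
F(18, -1*(-19))*(g + 71) = (-√(18² + (-1*(-19))²)/2)*(26/215 + 71) = -√(324 + 19²)/2*(15291/215) = -√(324 + 361)/2*(15291/215) = -√685/2*(15291/215) = -15291*√685/430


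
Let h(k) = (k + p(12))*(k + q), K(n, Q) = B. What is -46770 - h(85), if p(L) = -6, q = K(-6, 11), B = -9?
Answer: -52774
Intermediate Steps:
K(n, Q) = -9
q = -9
h(k) = (-9 + k)*(-6 + k) (h(k) = (k - 6)*(k - 9) = (-6 + k)*(-9 + k) = (-9 + k)*(-6 + k))
-46770 - h(85) = -46770 - (54 + 85² - 15*85) = -46770 - (54 + 7225 - 1275) = -46770 - 1*6004 = -46770 - 6004 = -52774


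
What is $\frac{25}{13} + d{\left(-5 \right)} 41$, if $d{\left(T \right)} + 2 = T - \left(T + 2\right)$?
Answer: $- \frac{2107}{13} \approx -162.08$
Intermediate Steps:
$d{\left(T \right)} = -4$ ($d{\left(T \right)} = -2 + \left(T - \left(T + 2\right)\right) = -2 + \left(T - \left(2 + T\right)\right) = -2 - 2 = -4$)
$\frac{25}{13} + d{\left(-5 \right)} 41 = \frac{25}{13} - 164 = - \frac{2107}{13}$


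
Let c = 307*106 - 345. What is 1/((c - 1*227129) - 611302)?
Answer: -1/806234 ≈ -1.2403e-6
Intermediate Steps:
c = 32197 (c = 32542 - 345 = 32197)
1/((c - 1*227129) - 611302) = 1/((32197 - 1*227129) - 611302) = 1/((32197 - 227129) - 611302) = 1/(-194932 - 611302) = 1/(-806234) = -1/806234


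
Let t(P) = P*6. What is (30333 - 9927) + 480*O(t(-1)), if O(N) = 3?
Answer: 21846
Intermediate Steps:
t(P) = 6*P
(30333 - 9927) + 480*O(t(-1)) = (30333 - 9927) + 480*3 = 20406 + 1440 = 21846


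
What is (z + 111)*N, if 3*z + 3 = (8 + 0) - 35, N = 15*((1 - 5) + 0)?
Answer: -6060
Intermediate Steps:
N = -60 (N = 15*(-4 + 0) = 15*(-4) = -60)
z = -10 (z = -1 + ((8 + 0) - 35)/3 = -1 + (8 - 35)/3 = -1 + (⅓)*(-27) = -1 - 9 = -10)
(z + 111)*N = (-10 + 111)*(-60) = 101*(-60) = -6060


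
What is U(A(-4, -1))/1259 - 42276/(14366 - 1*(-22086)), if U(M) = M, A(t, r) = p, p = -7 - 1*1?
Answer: -1029175/882559 ≈ -1.1661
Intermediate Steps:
p = -8 (p = -7 - 1 = -8)
A(t, r) = -8
U(A(-4, -1))/1259 - 42276/(14366 - 1*(-22086)) = -8/1259 - 42276/(14366 - 1*(-22086)) = -8*1/1259 - 42276/(14366 + 22086) = -8/1259 - 42276/36452 = -8/1259 - 42276*1/36452 = -8/1259 - 813/701 = -1029175/882559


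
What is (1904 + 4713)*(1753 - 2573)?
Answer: -5425940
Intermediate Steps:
(1904 + 4713)*(1753 - 2573) = 6617*(-820) = -5425940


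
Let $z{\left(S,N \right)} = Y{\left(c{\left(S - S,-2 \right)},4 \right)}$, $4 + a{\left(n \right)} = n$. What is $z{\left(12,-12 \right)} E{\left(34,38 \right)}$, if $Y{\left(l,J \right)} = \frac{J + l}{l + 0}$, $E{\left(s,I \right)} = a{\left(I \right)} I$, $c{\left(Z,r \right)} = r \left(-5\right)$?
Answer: $\frac{9044}{5} \approx 1808.8$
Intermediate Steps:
$a{\left(n \right)} = -4 + n$
$c{\left(Z,r \right)} = - 5 r$
$E{\left(s,I \right)} = I \left(-4 + I\right)$ ($E{\left(s,I \right)} = \left(-4 + I\right) I = I \left(-4 + I\right)$)
$Y{\left(l,J \right)} = \frac{J + l}{l}$
$z{\left(S,N \right)} = \frac{7}{5}$ ($z{\left(S,N \right)} = \frac{4 - -10}{\left(-5\right) \left(-2\right)} = \frac{4 + 10}{10} = \frac{1}{10} \cdot 14 = \frac{7}{5}$)
$z{\left(12,-12 \right)} E{\left(34,38 \right)} = \frac{7 \cdot 38 \left(-4 + 38\right)}{5} = \frac{7 \cdot 38 \cdot 34}{5} = \frac{7}{5} \cdot 1292 = \frac{9044}{5}$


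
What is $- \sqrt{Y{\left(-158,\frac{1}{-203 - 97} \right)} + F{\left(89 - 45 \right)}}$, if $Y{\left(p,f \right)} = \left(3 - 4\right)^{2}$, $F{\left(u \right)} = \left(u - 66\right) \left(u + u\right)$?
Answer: $- 3 i \sqrt{215} \approx - 43.989 i$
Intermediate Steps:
$F{\left(u \right)} = 2 u \left(-66 + u\right)$ ($F{\left(u \right)} = \left(-66 + u\right) 2 u = 2 u \left(-66 + u\right)$)
$Y{\left(p,f \right)} = 1$ ($Y{\left(p,f \right)} = \left(-1\right)^{2} = 1$)
$- \sqrt{Y{\left(-158,\frac{1}{-203 - 97} \right)} + F{\left(89 - 45 \right)}} = - \sqrt{1 + 2 \left(89 - 45\right) \left(-66 + \left(89 - 45\right)\right)} = - \sqrt{1 + 2 \cdot 44 \left(-66 + 44\right)} = - \sqrt{1 + 2 \cdot 44 \left(-22\right)} = - \sqrt{1 - 1936} = - \sqrt{-1935} = - 3 i \sqrt{215}$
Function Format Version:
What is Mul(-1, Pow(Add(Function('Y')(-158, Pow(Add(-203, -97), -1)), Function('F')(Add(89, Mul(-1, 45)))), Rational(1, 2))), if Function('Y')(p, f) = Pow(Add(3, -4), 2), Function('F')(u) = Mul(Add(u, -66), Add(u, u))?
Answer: Mul(-3, I, Pow(215, Rational(1, 2))) ≈ Mul(-43.989, I)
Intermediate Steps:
Function('F')(u) = Mul(2, u, Add(-66, u)) (Function('F')(u) = Mul(Add(-66, u), Mul(2, u)) = Mul(2, u, Add(-66, u)))
Function('Y')(p, f) = 1 (Function('Y')(p, f) = Pow(-1, 2) = 1)
Mul(-1, Pow(Add(Function('Y')(-158, Pow(Add(-203, -97), -1)), Function('F')(Add(89, Mul(-1, 45)))), Rational(1, 2))) = Mul(-1, Pow(Add(1, Mul(2, Add(89, Mul(-1, 45)), Add(-66, Add(89, Mul(-1, 45))))), Rational(1, 2))) = Mul(-1, Pow(Add(1, Mul(2, Add(89, -45), Add(-66, Add(89, -45)))), Rational(1, 2))) = Mul(-1, Pow(Add(1, Mul(2, 44, Add(-66, 44))), Rational(1, 2))) = Mul(-1, Pow(Add(1, Mul(2, 44, -22)), Rational(1, 2))) = Mul(-1, Pow(Add(1, -1936), Rational(1, 2))) = Mul(-1, Pow(-1935, Rational(1, 2))) = Mul(-1, Mul(3, I, Pow(215, Rational(1, 2)))) = Mul(-3, I, Pow(215, Rational(1, 2)))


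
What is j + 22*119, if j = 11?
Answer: 2629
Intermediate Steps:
j + 22*119 = 11 + 22*119 = 11 + 2618 = 2629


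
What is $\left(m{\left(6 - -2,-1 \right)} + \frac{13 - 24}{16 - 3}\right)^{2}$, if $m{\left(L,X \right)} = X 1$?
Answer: $\frac{576}{169} \approx 3.4083$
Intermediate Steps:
$m{\left(L,X \right)} = X$
$\left(m{\left(6 - -2,-1 \right)} + \frac{13 - 24}{16 - 3}\right)^{2} = \left(-1 + \frac{13 - 24}{16 - 3}\right)^{2} = \left(-1 - \frac{11}{13}\right)^{2} = \left(- \frac{24}{13}\right)^{2} = \frac{576}{169}$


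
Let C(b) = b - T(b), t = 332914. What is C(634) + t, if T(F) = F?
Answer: 332914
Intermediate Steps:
C(b) = 0 (C(b) = b - b = 0)
C(634) + t = 0 + 332914 = 332914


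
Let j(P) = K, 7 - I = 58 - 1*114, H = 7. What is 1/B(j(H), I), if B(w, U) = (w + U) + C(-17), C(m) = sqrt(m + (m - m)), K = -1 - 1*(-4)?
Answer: 66/4373 - I*sqrt(17)/4373 ≈ 0.015093 - 0.00094286*I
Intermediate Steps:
I = 63 (I = 7 - (58 - 1*114) = 7 - (58 - 114) = 7 - 1*(-56) = 7 + 56 = 63)
K = 3 (K = -1 + 4 = 3)
j(P) = 3
C(m) = sqrt(m) (C(m) = sqrt(m + 0) = sqrt(m))
B(w, U) = U + w + I*sqrt(17) (B(w, U) = (w + U) + sqrt(-17) = (U + w) + I*sqrt(17) = U + w + I*sqrt(17))
1/B(j(H), I) = 1/(63 + 3 + I*sqrt(17)) = 1/(66 + I*sqrt(17))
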